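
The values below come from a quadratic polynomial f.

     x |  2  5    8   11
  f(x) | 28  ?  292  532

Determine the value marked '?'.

124

On equispaced nodes a degree-2 polynomial has vanishing third forward difference, so
  - f(2) + 3·f(5) - 3·f(8) + f(11) = 0.
Substituting the known values and solving for f(5):
  3·f(5) = 372
  f(5) = 124.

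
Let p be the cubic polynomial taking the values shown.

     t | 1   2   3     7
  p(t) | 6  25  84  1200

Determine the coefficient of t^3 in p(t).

4

Write p(t) = at^3 + bt^2 + ct + d. Substituting each data point gives a linear system:
  a + b + c + d = 6
  8a + 4b + 2c + d = 25
  27a + 9b + 3c + d = 84
  343a + 49b + 7c + d = 1200
Solving the system yields a = 4, b = -4, c = 3, d = 3.
So p(t) = 4t^3 - 4t^2 + 3t + 3.
The leading coefficient is 4.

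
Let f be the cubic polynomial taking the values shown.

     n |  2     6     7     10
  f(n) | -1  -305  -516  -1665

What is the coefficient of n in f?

Write f(n) = an^3 + bn^2 + cn + d. Substituting each data point gives a linear system:
  8a + 4b + 2c + d = -1
  216a + 36b + 6c + d = -305
  343a + 49b + 7c + d = -516
  1000a + 100b + 10c + d = -1665
Solving the system yields a = -2, b = 3, c = 4, d = -5.
So f(n) = -2n^3 + 3n^2 + 4n - 5.
The coefficient of n is 4.

4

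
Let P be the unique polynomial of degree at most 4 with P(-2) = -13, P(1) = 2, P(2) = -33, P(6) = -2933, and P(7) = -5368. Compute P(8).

-9063

Using the Lagrange interpolation formula with nodes -2, 1, 2, 6, 7:
  L_0(x) = (x - 1)(x - 2)(x - 6)(x - 7) / 864
  L_1(x) = (x + 2)(x - 2)(x - 6)(x - 7) / -90
  L_2(x) = (x + 2)(x - 1)(x - 6)(x - 7) / 80
  L_3(x) = (x + 2)(x - 1)(x - 2)(x - 7) / -160
  L_4(x) = (x + 2)(x - 1)(x - 2)(x - 6) / 270
Then P(x) = -13·L_0(x) + 2·L_1(x) - 33·L_2(x) - 2933·L_3(x) - 5368·L_4(x).
Expanding and collecting terms gives P(x) = -2x^4 - 2x^3 + 2x^2 + 3x + 1.
Evaluating at x = 8: P(8) = -9063.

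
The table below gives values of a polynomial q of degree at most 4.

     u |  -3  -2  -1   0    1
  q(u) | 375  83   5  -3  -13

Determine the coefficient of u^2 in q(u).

-4

Write q(u) = au^4 + bu^3 + cu^2 + du + e. Substituting each data point gives a linear system:
  81a - 27b + 9c - 3d + e = 375
  16a - 8b + 4c - 2d + e = 83
  a - b + c - d + e = 5
  e = -3
  a + b + c + d + e = -13
Solving the system yields a = 3, b = -6, c = -4, d = -3, e = -3.
So q(u) = 3u^4 - 6u^3 - 4u^2 - 3u - 3.
The coefficient of u^2 is -4.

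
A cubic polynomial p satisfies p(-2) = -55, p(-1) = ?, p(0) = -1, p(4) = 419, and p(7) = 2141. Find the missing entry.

-11

The 4 known points determine the degree-3 polynomial uniquely.
Write p(x) = ax^3 + bx^2 + cx + d. Substituting each data point gives a linear system:
  -8a + 4b - 2c + d = -55
  d = -1
  64a + 16b + 4c + d = 419
  343a + 49b + 7c + d = 2141
Solving the system yields a = 6, b = 1, c = 5, d = -1.
So p(x) = 6x³ + x² + 5x - 1.
Then p(-1) = -11.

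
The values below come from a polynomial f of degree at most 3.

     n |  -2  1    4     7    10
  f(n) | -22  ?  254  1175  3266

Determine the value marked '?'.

On equispaced nodes a degree-3 polynomial has vanishing fourth forward difference, so
  f(-2) - 4·f(1) + 6·f(4) - 4·f(7) + f(10) = 0.
Substituting the known values and solving for f(1):
  -4·f(1) = -68
  f(1) = 17.

17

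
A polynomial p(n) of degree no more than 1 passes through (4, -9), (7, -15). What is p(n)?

p(n) = -2n - 1

Using the Lagrange interpolation formula with nodes 4, 7:
  L_0(n) = (n - 7) / -3
  L_1(n) = (n - 4) / 3
Then p(n) = -9·L_0(n) - 15·L_1(n).
Expanding and collecting terms gives p(n) = -2n - 1.
Check: p(7) = -15. ✓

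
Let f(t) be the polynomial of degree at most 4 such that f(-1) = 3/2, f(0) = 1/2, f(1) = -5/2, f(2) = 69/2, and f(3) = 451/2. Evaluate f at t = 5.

Using the Lagrange interpolation formula with nodes -1, 0, 1, 2, 3:
  L_0(t) = t(t - 1)(t - 2)(t - 3) / 24
  L_1(t) = (t + 1)(t - 1)(t - 2)(t - 3) / -6
  L_2(t) = (t + 1)t(t - 2)(t - 3) / 4
  L_3(t) = (t + 1)t(t - 1)(t - 3) / -6
  L_4(t) = (t + 1)t(t - 1)(t - 2) / 24
Then f(t) = 3/2·L_0(t) + 1/2·L_1(t) - 5/2·L_2(t) + 69/2·L_3(t) + 451/2·L_4(t).
Expanding and collecting terms gives f(t) = 3t^4 + t^3 - 4t^2 - 3t + 1/2.
Evaluating at t = 5: f(5) = 3771/2.

3771/2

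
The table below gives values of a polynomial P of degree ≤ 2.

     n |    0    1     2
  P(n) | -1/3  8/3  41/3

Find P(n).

Using the Lagrange interpolation formula with nodes 0, 1, 2:
  L_0(n) = (n - 1)(n - 2) / 2
  L_1(n) = n(n - 2) / -1
  L_2(n) = n(n - 1) / 2
Then P(n) = -1/3·L_0(n) + 8/3·L_1(n) + 41/3·L_2(n).
Expanding and collecting terms gives P(n) = 4n^2 - n - 1/3.
Check: P(2) = 41/3. ✓

P(n) = 4n^2 - n - 1/3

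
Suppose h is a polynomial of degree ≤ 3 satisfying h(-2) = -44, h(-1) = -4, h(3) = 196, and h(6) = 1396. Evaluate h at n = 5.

824

Using the Lagrange interpolation formula with nodes -2, -1, 3, 6:
  L_0(n) = (n + 1)(n - 3)(n - 6) / -40
  L_1(n) = (n + 2)(n - 3)(n - 6) / 28
  L_2(n) = (n + 2)(n + 1)(n - 6) / -60
  L_3(n) = (n + 2)(n + 1)(n - 3) / 168
Then h(n) = -44·L_0(n) - 4·L_1(n) + 196·L_2(n) + 1396·L_3(n).
Expanding and collecting terms gives h(n) = 6n³ + 2n² + 4n + 4.
Evaluating at n = 5: h(5) = 824.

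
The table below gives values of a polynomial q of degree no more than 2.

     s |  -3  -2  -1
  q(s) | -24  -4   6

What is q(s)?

Write q(s) = as^2 + bs + c. Substituting each data point gives a linear system:
  9a - 3b + c = -24
  4a - 2b + c = -4
  a - b + c = 6
Solving the system yields a = -5, b = -5, c = 6.
So q(s) = -5s^2 - 5s + 6.
Check: q(-2) = -4. ✓

q(s) = -5s^2 - 5s + 6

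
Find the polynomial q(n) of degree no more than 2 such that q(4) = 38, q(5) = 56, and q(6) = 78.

q(n) = 2n^2 + 6

Write q(n) = an^2 + bn + c. Substituting each data point gives a linear system:
  16a + 4b + c = 38
  25a + 5b + c = 56
  36a + 6b + c = 78
Solving the system yields a = 2, b = 0, c = 6.
So q(n) = 2n² + 6.
Check: q(6) = 78. ✓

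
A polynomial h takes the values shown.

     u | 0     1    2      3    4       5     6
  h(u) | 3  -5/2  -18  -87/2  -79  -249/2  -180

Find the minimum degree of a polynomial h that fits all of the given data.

2

Forward differences of the values at u = 0, 1, 2, 3, 4, 5, 6:
  h  : 3  -5/2  -18  -87/2  -79  -249/2  -180
  Δ  : -11/2  -31/2  -51/2  -71/2  -91/2  -111/2
  Δ^2: -10  -10  -10  -10  -10
  Δ^3: 0  0  0  0
  Δ^4: 0  0  0
  Δ^5: 0  0
  Δ^6: 0
The second differences are constant (-10) and nonzero, while all higher differences vanish, so the minimal degree is 2.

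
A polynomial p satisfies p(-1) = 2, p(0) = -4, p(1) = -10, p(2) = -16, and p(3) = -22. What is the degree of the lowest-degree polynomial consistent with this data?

1

Forward differences of the values at t = -1, 0, 1, 2, 3:
  p  : 2  -4  -10  -16  -22
  Δ  : -6  -6  -6  -6
  Δ^2: 0  0  0
  Δ^3: 0  0
  Δ^4: 0
The first differences are constant (-6) and nonzero, while all higher differences vanish, so the minimal degree is 1.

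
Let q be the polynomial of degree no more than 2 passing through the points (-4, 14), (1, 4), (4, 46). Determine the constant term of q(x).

-2

Write q(x) = ax^2 + bx + c. Substituting each data point gives a linear system:
  16a - 4b + c = 14
  a + b + c = 4
  16a + 4b + c = 46
Solving the system yields a = 2, b = 4, c = -2.
So q(x) = 2x^2 + 4x - 2.
The constant term is -2.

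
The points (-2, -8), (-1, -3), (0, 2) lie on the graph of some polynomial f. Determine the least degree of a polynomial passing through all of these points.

1

Forward differences of the values at n = -2, -1, 0:
  f  : -8  -3  2
  Δ  : 5  5
  Δ^2: 0
The first differences are constant (5) and nonzero, while all higher differences vanish, so the minimal degree is 1.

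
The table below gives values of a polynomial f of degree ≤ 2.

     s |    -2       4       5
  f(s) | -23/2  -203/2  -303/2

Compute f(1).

-23/2

Write f(s) = as^2 + bs + c. Substituting each data point gives a linear system:
  4a - 2b + c = -23/2
  16a + 4b + c = -203/2
  25a + 5b + c = -303/2
Solving the system yields a = -5, b = -5, c = -3/2.
So f(s) = -5s^2 - 5s - 3/2.
Then f(1) = -23/2.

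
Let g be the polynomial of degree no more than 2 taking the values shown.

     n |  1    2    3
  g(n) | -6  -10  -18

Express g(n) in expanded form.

g(n) = -2n^2 + 2n - 6

Using the Lagrange interpolation formula with nodes 1, 2, 3:
  L_0(n) = (n - 2)(n - 3) / 2
  L_1(n) = (n - 1)(n - 3) / -1
  L_2(n) = (n - 1)(n - 2) / 2
Then g(n) = -6·L_0(n) - 10·L_1(n) - 18·L_2(n).
Expanding and collecting terms gives g(n) = -2n^2 + 2n - 6.
Check: g(2) = -10. ✓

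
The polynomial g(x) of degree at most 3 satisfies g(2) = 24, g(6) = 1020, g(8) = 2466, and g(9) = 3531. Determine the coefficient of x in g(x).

Write g(x) = ax^3 + bx^2 + cx + d. Substituting each data point gives a linear system:
  8a + 4b + 2c + d = 24
  216a + 36b + 6c + d = 1020
  512a + 64b + 8c + d = 2466
  729a + 81b + 9c + d = 3531
Solving the system yields a = 5, b = -1, c = -3, d = -6.
So g(x) = 5x³ - x² - 3x - 6.
The coefficient of x is -3.

-3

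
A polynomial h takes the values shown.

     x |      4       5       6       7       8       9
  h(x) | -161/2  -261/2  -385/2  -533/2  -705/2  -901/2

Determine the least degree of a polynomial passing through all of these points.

Forward differences of the values at x = 4, 5, 6, 7, 8, 9:
  h  : -161/2  -261/2  -385/2  -533/2  -705/2  -901/2
  Δ  : -50  -62  -74  -86  -98
  Δ^2: -12  -12  -12  -12
  Δ^3: 0  0  0
  Δ^4: 0  0
  Δ^5: 0
The second differences are constant (-12) and nonzero, while all higher differences vanish, so the minimal degree is 2.

2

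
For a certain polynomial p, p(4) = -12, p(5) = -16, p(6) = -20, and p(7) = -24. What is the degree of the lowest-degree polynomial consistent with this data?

1

Forward differences of the values at x = 4, 5, 6, 7:
  p  : -12  -16  -20  -24
  Δ  : -4  -4  -4
  Δ^2: 0  0
  Δ^3: 0
The first differences are constant (-4) and nonzero, while all higher differences vanish, so the minimal degree is 1.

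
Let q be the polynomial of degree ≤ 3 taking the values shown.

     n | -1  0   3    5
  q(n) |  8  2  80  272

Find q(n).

Write q(n) = an^3 + bn^2 + cn + d. Substituting each data point gives a linear system:
  -a + b - c + d = 8
  d = 2
  27a + 9b + 3c + d = 80
  125a + 25b + 5c + d = 272
Solving the system yields a = 1, b = 6, c = -1, d = 2.
So q(n) = n^3 + 6n^2 - n + 2.
Check: q(0) = 2. ✓

q(n) = n^3 + 6n^2 - n + 2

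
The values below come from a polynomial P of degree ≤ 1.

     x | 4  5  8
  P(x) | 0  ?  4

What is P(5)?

1

The 2 known points determine the degree-1 polynomial uniquely.
Write P(x) = ax + b. Substituting each data point gives a linear system:
  4a + b = 0
  8a + b = 4
Solving the system yields a = 1, b = -4.
So P(x) = x - 4.
Then P(5) = 1.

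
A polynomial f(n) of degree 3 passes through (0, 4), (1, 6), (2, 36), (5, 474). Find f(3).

112

Using the Lagrange interpolation formula with nodes 0, 1, 2, 5:
  L_0(n) = (n - 1)(n - 2)(n - 5) / -10
  L_1(n) = n(n - 2)(n - 5) / 4
  L_2(n) = n(n - 1)(n - 5) / -6
  L_3(n) = n(n - 1)(n - 2) / 60
Then f(n) = 4·L_0(n) + 6·L_1(n) + 36·L_2(n) + 474·L_3(n).
Expanding and collecting terms gives f(n) = 3n^3 + 5n^2 - 6n + 4.
Evaluating at n = 3: f(3) = 112.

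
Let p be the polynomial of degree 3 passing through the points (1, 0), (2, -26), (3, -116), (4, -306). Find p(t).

Using the Lagrange interpolation formula with nodes 1, 2, 3, 4:
  L_0(t) = (t - 2)(t - 3)(t - 4) / -6
  L_1(t) = (t - 1)(t - 3)(t - 4) / 2
  L_2(t) = (t - 1)(t - 2)(t - 4) / -2
  L_3(t) = (t - 1)(t - 2)(t - 3) / 6
Then p(t) = 0·L_0(t) - 26·L_1(t) - 116·L_2(t) - 306·L_3(t).
Expanding and collecting terms gives p(t) = -6t^3 + 4t^2 + 4t - 2.
Check: p(3) = -116. ✓

p(t) = -6t^3 + 4t^2 + 4t - 2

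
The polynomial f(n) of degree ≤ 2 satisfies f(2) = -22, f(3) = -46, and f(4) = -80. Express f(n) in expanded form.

f(n) = -5n^2 + n - 4

Write f(n) = an^2 + bn + c. Substituting each data point gives a linear system:
  4a + 2b + c = -22
  9a + 3b + c = -46
  16a + 4b + c = -80
Solving the system yields a = -5, b = 1, c = -4.
So f(n) = -5n^2 + n - 4.
Check: f(2) = -22. ✓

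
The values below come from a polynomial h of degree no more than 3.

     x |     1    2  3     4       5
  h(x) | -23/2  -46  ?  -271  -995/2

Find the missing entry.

On equispaced nodes a degree-3 polynomial has vanishing fourth forward difference, so
  h(1) - 4·h(2) + 6·h(3) - 4·h(4) + h(5) = 0.
Substituting the known values and solving for h(3):
  6·h(3) = -759
  h(3) = -253/2.

-253/2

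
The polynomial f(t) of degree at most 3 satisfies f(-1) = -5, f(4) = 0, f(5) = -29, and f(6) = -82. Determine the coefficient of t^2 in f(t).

3

Write f(t) = at^3 + bt^2 + ct + d. Substituting each data point gives a linear system:
  -a + b - c + d = -5
  64a + 16b + 4c + d = 0
  125a + 25b + 5c + d = -29
  216a + 36b + 6c + d = -82
Solving the system yields a = -1, b = 3, c = 5, d = -4.
So f(t) = -t^3 + 3t^2 + 5t - 4.
The coefficient of t^2 is 3.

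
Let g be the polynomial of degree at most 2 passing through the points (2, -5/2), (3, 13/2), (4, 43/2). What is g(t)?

Write g(t) = at^2 + bt + c. Substituting each data point gives a linear system:
  4a + 2b + c = -5/2
  9a + 3b + c = 13/2
  16a + 4b + c = 43/2
Solving the system yields a = 3, b = -6, c = -5/2.
So g(t) = 3t^2 - 6t - 5/2.
Check: g(2) = -5/2. ✓

g(t) = 3t^2 - 6t - 5/2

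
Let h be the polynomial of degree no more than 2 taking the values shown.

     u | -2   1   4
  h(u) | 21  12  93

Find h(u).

h(u) = 5u^2 + 2u + 5

Using the Lagrange interpolation formula with nodes -2, 1, 4:
  L_0(u) = (u - 1)(u - 4) / 18
  L_1(u) = (u + 2)(u - 4) / -9
  L_2(u) = (u + 2)(u - 1) / 18
Then h(u) = 21·L_0(u) + 12·L_1(u) + 93·L_2(u).
Expanding and collecting terms gives h(u) = 5u^2 + 2u + 5.
Check: h(4) = 93. ✓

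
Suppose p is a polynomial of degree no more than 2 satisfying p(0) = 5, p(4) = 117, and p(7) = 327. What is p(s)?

p(s) = 6s^2 + 4s + 5

Write p(s) = as^2 + bs + c. Substituting each data point gives a linear system:
  c = 5
  16a + 4b + c = 117
  49a + 7b + c = 327
Solving the system yields a = 6, b = 4, c = 5.
So p(s) = 6s^2 + 4s + 5.
Check: p(4) = 117. ✓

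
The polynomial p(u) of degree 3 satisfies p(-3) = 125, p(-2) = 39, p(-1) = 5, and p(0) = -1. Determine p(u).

p(u) = -4u^3 + 2u^2 - 1

Write p(u) = au^3 + bu^2 + cu + d. Substituting each data point gives a linear system:
  -27a + 9b - 3c + d = 125
  -8a + 4b - 2c + d = 39
  -a + b - c + d = 5
  d = -1
Solving the system yields a = -4, b = 2, c = 0, d = -1.
So p(u) = -4u^3 + 2u^2 - 1.
Check: p(-3) = 125. ✓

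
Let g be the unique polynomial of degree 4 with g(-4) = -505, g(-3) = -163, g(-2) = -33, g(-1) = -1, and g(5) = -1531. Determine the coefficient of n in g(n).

-6

Write g(n) = an^4 + bn^3 + cn^2 + dn + e. Substituting each data point gives a linear system:
  256a - 64b + 16c - 4d + e = -505
  81a - 27b + 9c - 3d + e = -163
  16a - 8b + 4c - 2d + e = -33
  a - b + c - d + e = -1
  625a + 125b + 25c + 5d + e = -1531
Solving the system yields a = -2, b = -1, c = -5, d = -6, e = -1.
So g(n) = -2n⁴ - n³ - 5n² - 6n - 1.
The coefficient of n is -6.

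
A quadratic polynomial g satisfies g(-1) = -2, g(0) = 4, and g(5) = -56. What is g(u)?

g(u) = -3u^2 + 3u + 4

Write g(u) = au^2 + bu + c. Substituting each data point gives a linear system:
  a - b + c = -2
  c = 4
  25a + 5b + c = -56
Solving the system yields a = -3, b = 3, c = 4.
So g(u) = -3u^2 + 3u + 4.
Check: g(0) = 4. ✓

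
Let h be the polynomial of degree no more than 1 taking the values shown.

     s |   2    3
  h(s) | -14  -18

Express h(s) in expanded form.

h(s) = -4s - 6

Write h(s) = as + b. Substituting each data point gives a linear system:
  2a + b = -14
  3a + b = -18
Solving the system yields a = -4, b = -6.
So h(s) = -4s - 6.
Check: h(2) = -14. ✓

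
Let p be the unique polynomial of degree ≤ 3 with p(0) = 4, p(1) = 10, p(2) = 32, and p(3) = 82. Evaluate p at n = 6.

Forward differences of the values at n = 0, 1, 2, 3:
  p  : 4  10  32  82
  Δ  : 6  22  50
  Δ^2: 16  28
  Δ^3: 12
The third differences are constant, confirming degree 3.
Interpolating (Newton forward form) and evaluating at n = 6 gives p(6) = 520.

520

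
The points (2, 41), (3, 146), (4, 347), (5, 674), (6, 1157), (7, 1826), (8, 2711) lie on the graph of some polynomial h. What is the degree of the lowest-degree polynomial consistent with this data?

Forward differences of the values at t = 2, 3, 4, 5, 6, 7, 8:
  h  : 41  146  347  674  1157  1826  2711
  Δ  : 105  201  327  483  669  885
  Δ^2: 96  126  156  186  216
  Δ^3: 30  30  30  30
  Δ^4: 0  0  0
  Δ^5: 0  0
  Δ^6: 0
The third differences are constant (30) and nonzero, while all higher differences vanish, so the minimal degree is 3.

3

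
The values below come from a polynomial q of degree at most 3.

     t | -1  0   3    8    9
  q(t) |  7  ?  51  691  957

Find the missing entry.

3

The 4 known points determine the degree-3 polynomial uniquely.
Write q(t) = at^3 + bt^2 + ct + d. Substituting each data point gives a linear system:
  -a + b - c + d = 7
  27a + 9b + 3c + d = 51
  512a + 64b + 8c + d = 691
  729a + 81b + 9c + d = 957
Solving the system yields a = 1, b = 3, c = -2, d = 3.
So q(t) = t^3 + 3t^2 - 2t + 3.
Then q(0) = 3.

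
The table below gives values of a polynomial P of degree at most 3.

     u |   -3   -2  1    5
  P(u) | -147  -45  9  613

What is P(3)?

Write P(u) = au^3 + bu^2 + cu + d. Substituting each data point gives a linear system:
  -27a + 9b - 3c + d = -147
  -8a + 4b - 2c + d = -45
  a + b + c + d = 9
  125a + 25b + 5c + d = 613
Solving the system yields a = 5, b = -1, c = 2, d = 3.
So P(u) = 5u³ - u² + 2u + 3.
Then P(3) = 135.

135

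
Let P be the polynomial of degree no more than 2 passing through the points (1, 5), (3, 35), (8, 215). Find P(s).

Write P(s) = as^2 + bs + c. Substituting each data point gives a linear system:
  a + b + c = 5
  9a + 3b + c = 35
  64a + 8b + c = 215
Solving the system yields a = 3, b = 3, c = -1.
So P(s) = 3s^2 + 3s - 1.
Check: P(1) = 5. ✓

P(s) = 3s^2 + 3s - 1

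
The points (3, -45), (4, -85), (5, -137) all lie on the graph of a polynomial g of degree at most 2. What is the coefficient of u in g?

Write g(u) = au^2 + bu + c. Substituting each data point gives a linear system:
  9a + 3b + c = -45
  16a + 4b + c = -85
  25a + 5b + c = -137
Solving the system yields a = -6, b = 2, c = 3.
So g(u) = -6u² + 2u + 3.
The coefficient of u is 2.

2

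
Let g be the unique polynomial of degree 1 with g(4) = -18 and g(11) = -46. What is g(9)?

-38

Using the Lagrange interpolation formula with nodes 4, 11:
  L_0(n) = (n - 11) / -7
  L_1(n) = (n - 4) / 7
Then g(n) = -18·L_0(n) - 46·L_1(n).
Expanding and collecting terms gives g(n) = -4n - 2.
Evaluating at n = 9: g(9) = -38.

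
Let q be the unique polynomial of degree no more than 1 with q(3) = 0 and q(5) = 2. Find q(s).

Write q(s) = as + b. Substituting each data point gives a linear system:
  3a + b = 0
  5a + b = 2
Solving the system yields a = 1, b = -3.
So q(s) = s - 3.
Check: q(3) = 0. ✓

q(s) = s - 3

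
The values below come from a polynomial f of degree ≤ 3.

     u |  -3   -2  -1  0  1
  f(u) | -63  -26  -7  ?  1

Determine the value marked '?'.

0

On equispaced nodes a degree-3 polynomial has vanishing fourth forward difference, so
  f(-3) - 4·f(-2) + 6·f(-1) - 4·f(0) + f(1) = 0.
Substituting the known values and solving for f(0):
  -4·f(0) = 0
  f(0) = 0.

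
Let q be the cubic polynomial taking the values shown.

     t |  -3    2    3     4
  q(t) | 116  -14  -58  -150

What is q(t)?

q(t) = -3t^3 + 3t^2 - 2t + 2

Write q(t) = at^3 + bt^2 + ct + d. Substituting each data point gives a linear system:
  -27a + 9b - 3c + d = 116
  8a + 4b + 2c + d = -14
  27a + 9b + 3c + d = -58
  64a + 16b + 4c + d = -150
Solving the system yields a = -3, b = 3, c = -2, d = 2.
So q(t) = -3t³ + 3t² - 2t + 2.
Check: q(4) = -150. ✓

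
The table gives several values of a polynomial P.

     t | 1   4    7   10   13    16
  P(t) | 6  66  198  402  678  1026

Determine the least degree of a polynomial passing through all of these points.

Forward differences of the values at t = 1, 4, 7, 10, 13, 16:
  P  : 6  66  198  402  678  1026
  Δ  : 60  132  204  276  348
  Δ^2: 72  72  72  72
  Δ^3: 0  0  0
  Δ^4: 0  0
  Δ^5: 0
The second differences are constant (72) and nonzero, while all higher differences vanish, so the minimal degree is 2.

2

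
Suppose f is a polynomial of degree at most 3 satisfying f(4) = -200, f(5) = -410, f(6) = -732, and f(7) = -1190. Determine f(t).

Write f(t) = at^3 + bt^2 + ct + d. Substituting each data point gives a linear system:
  64a + 16b + 4c + d = -200
  125a + 25b + 5c + d = -410
  216a + 36b + 6c + d = -732
  343a + 49b + 7c + d = -1190
Solving the system yields a = -4, b = 4, c = -2, d = 0.
So f(t) = -4t^3 + 4t^2 - 2t.
Check: f(7) = -1190. ✓

f(t) = -4t^3 + 4t^2 - 2t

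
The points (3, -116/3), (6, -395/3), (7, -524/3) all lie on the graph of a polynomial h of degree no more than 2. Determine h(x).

Write h(x) = ax^2 + bx + c. Substituting each data point gives a linear system:
  9a + 3b + c = -116/3
  36a + 6b + c = -395/3
  49a + 7b + c = -524/3
Solving the system yields a = -3, b = -4, c = 1/3.
So h(x) = -3x² - 4x + 1/3.
Check: h(6) = -395/3. ✓

h(x) = -3x^2 - 4x + 1/3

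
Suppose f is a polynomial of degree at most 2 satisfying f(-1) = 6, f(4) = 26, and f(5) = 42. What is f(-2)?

Write f(u) = au^2 + bu + c. Substituting each data point gives a linear system:
  a - b + c = 6
  16a + 4b + c = 26
  25a + 5b + c = 42
Solving the system yields a = 2, b = -2, c = 2.
So f(u) = 2u^2 - 2u + 2.
Then f(-2) = 14.

14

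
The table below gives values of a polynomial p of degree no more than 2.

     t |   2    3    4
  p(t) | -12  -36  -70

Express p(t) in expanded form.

Using the Lagrange interpolation formula with nodes 2, 3, 4:
  L_0(t) = (t - 3)(t - 4) / 2
  L_1(t) = (t - 2)(t - 4) / -1
  L_2(t) = (t - 2)(t - 3) / 2
Then p(t) = -12·L_0(t) - 36·L_1(t) - 70·L_2(t).
Expanding and collecting terms gives p(t) = -5t^2 + t + 6.
Check: p(3) = -36. ✓

p(t) = -5t^2 + t + 6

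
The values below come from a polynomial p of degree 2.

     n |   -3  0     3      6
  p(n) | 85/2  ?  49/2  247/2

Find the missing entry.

-5/2

The 3 known points determine the degree-2 polynomial uniquely.
Write p(n) = an^2 + bn + c. Substituting each data point gives a linear system:
  9a - 3b + c = 85/2
  9a + 3b + c = 49/2
  36a + 6b + c = 247/2
Solving the system yields a = 4, b = -3, c = -5/2.
So p(n) = 4n^2 - 3n - 5/2.
Then p(0) = -5/2.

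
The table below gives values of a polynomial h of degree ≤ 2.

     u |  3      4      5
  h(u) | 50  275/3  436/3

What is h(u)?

h(u) = 6u^2 - (1/3)u - 3

Write h(u) = au^2 + bu + c. Substituting each data point gives a linear system:
  9a + 3b + c = 50
  16a + 4b + c = 275/3
  25a + 5b + c = 436/3
Solving the system yields a = 6, b = -1/3, c = -3.
So h(u) = 6u² - (1/3)u - 3.
Check: h(3) = 50. ✓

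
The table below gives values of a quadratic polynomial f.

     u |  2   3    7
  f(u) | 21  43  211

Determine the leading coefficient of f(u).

4

Write f(u) = au^2 + bu + c. Substituting each data point gives a linear system:
  4a + 2b + c = 21
  9a + 3b + c = 43
  49a + 7b + c = 211
Solving the system yields a = 4, b = 2, c = 1.
So f(u) = 4u^2 + 2u + 1.
The leading coefficient is 4.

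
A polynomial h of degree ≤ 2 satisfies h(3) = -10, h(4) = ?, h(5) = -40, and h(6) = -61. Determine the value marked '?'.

The 3 known points determine the degree-2 polynomial uniquely.
Write h(x) = ax^2 + bx + c. Substituting each data point gives a linear system:
  9a + 3b + c = -10
  25a + 5b + c = -40
  36a + 6b + c = -61
Solving the system yields a = -2, b = 1, c = 5.
So h(x) = -2x^2 + x + 5.
Then h(4) = -23.

-23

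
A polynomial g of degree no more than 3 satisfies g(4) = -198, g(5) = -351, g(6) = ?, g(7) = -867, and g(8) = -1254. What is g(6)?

-570

On equispaced nodes a degree-3 polynomial has vanishing fourth forward difference, so
  g(4) - 4·g(5) + 6·g(6) - 4·g(7) + g(8) = 0.
Substituting the known values and solving for g(6):
  6·g(6) = -3420
  g(6) = -570.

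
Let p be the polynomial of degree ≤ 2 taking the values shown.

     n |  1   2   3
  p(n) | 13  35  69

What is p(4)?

Forward differences of the values at n = 1, 2, 3:
  p  : 13  35  69
  Δ  : 22  34
  Δ^2: 12
The second differences are constant, confirming degree 2.
Interpolating (Newton forward form) and evaluating at n = 4 gives p(4) = 115.

115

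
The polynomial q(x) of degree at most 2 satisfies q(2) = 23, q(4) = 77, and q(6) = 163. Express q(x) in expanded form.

q(x) = 4x^2 + 3x + 1

Write q(x) = ax^2 + bx + c. Substituting each data point gives a linear system:
  4a + 2b + c = 23
  16a + 4b + c = 77
  36a + 6b + c = 163
Solving the system yields a = 4, b = 3, c = 1.
So q(x) = 4x^2 + 3x + 1.
Check: q(2) = 23. ✓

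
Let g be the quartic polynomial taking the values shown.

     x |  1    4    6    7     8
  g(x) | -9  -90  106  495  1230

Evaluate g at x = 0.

-2

Write g(x) = ax^4 + bx^3 + cx^2 + dx + e. Substituting each data point gives a linear system:
  a + b + c + d + e = -9
  256a + 64b + 16c + 4d + e = -90
  1296a + 216b + 36c + 6d + e = 106
  2401a + 343b + 49c + 7d + e = 495
  4096a + 512b + 64c + 8d + e = 1230
Solving the system yields a = 1, b = -6, c = 4, d = -6, e = -2.
So g(x) = x⁴ - 6x³ + 4x² - 6x - 2.
Then g(0) = -2.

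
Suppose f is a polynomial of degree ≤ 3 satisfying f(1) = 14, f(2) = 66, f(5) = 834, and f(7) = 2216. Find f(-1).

Using the Lagrange interpolation formula with nodes 1, 2, 5, 7:
  L_0(n) = (n - 2)(n - 5)(n - 7) / -24
  L_1(n) = (n - 1)(n - 5)(n - 7) / 15
  L_2(n) = (n - 1)(n - 2)(n - 7) / -24
  L_3(n) = (n - 1)(n - 2)(n - 5) / 60
Then f(n) = 14·L_0(n) + 66·L_1(n) + 834·L_2(n) + 2216·L_3(n).
Expanding and collecting terms gives f(n) = 6n^3 + 3n^2 + n + 4.
Evaluating at n = -1: f(-1) = 0.

0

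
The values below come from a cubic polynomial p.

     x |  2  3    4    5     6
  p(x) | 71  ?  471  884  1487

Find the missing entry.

The 4 known points determine the degree-3 polynomial uniquely.
Write p(x) = ax^3 + bx^2 + cx + d. Substituting each data point gives a linear system:
  8a + 4b + 2c + d = 71
  64a + 16b + 4c + d = 471
  125a + 25b + 5c + d = 884
  216a + 36b + 6c + d = 1487
Solving the system yields a = 6, b = 5, c = 2, d = -1.
So p(x) = 6x^3 + 5x^2 + 2x - 1.
Then p(3) = 212.

212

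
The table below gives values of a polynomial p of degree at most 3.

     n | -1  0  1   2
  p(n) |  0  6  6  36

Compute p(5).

666

Using the Lagrange interpolation formula with nodes -1, 0, 1, 2:
  L_0(n) = n(n - 1)(n - 2) / -6
  L_1(n) = (n + 1)(n - 1)(n - 2) / 2
  L_2(n) = (n + 1)n(n - 2) / -2
  L_3(n) = (n + 1)n(n - 1) / 6
Then p(n) = 0·L_0(n) + 6·L_1(n) + 6·L_2(n) + 36·L_3(n).
Expanding and collecting terms gives p(n) = 6n^3 - 3n^2 - 3n + 6.
Evaluating at n = 5: p(5) = 666.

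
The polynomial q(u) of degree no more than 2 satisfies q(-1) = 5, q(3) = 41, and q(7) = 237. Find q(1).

Using the Lagrange interpolation formula with nodes -1, 3, 7:
  L_0(u) = (u - 3)(u - 7) / 32
  L_1(u) = (u + 1)(u - 7) / -16
  L_2(u) = (u + 1)(u - 3) / 32
Then q(u) = 5·L_0(u) + 41·L_1(u) + 237·L_2(u).
Expanding and collecting terms gives q(u) = 5u^2 - u - 1.
Evaluating at u = 1: q(1) = 3.

3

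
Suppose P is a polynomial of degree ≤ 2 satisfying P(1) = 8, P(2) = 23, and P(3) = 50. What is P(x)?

P(x) = 6x^2 - 3x + 5

Using the Lagrange interpolation formula with nodes 1, 2, 3:
  L_0(x) = (x - 2)(x - 3) / 2
  L_1(x) = (x - 1)(x - 3) / -1
  L_2(x) = (x - 1)(x - 2) / 2
Then P(x) = 8·L_0(x) + 23·L_1(x) + 50·L_2(x).
Expanding and collecting terms gives P(x) = 6x^2 - 3x + 5.
Check: P(2) = 23. ✓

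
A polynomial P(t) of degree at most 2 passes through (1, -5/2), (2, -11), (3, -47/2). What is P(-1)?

5/2

Forward differences of the values at t = 1, 2, 3:
  P  : -5/2  -11  -47/2
  Δ  : -17/2  -25/2
  Δ^2: -4
The second differences are constant, confirming degree 2.
Interpolating (Newton forward form) and evaluating at t = -1 gives P(-1) = 5/2.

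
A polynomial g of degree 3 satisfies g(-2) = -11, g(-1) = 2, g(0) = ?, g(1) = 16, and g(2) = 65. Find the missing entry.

The 4 known points determine the degree-3 polynomial uniquely.
Write g(u) = au^3 + bu^2 + cu + d. Substituting each data point gives a linear system:
  -8a + 4b - 2c + d = -11
  -a + b - c + d = 2
  a + b + c + d = 16
  8a + 4b + 2c + d = 65
Solving the system yields a = 4, b = 6, c = 3, d = 3.
So g(u) = 4u^3 + 6u^2 + 3u + 3.
Then g(0) = 3.

3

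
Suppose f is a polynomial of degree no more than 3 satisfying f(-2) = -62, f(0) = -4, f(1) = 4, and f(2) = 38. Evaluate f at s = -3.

Using the Lagrange interpolation formula with nodes -2, 0, 1, 2:
  L_0(s) = s(s - 1)(s - 2) / -24
  L_1(s) = (s + 2)(s - 1)(s - 2) / 4
  L_2(s) = (s + 2)s(s - 2) / -3
  L_3(s) = (s + 2)s(s - 1) / 8
Then f(s) = -62·L_0(s) - 4·L_1(s) + 4·L_2(s) + 38·L_3(s).
Expanding and collecting terms gives f(s) = 5s^3 - 2s^2 + 5s - 4.
Evaluating at s = -3: f(-3) = -172.

-172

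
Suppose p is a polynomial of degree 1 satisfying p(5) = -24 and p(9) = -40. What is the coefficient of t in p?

Write p(t) = at + b. Substituting each data point gives a linear system:
  5a + b = -24
  9a + b = -40
Solving the system yields a = -4, b = -4.
So p(t) = -4t - 4.
The leading coefficient is -4.

-4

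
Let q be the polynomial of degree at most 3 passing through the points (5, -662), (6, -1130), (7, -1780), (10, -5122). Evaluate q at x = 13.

Write q(x) = ax^3 + bx^2 + cx + d. Substituting each data point gives a linear system:
  125a + 25b + 5c + d = -662
  216a + 36b + 6c + d = -1130
  343a + 49b + 7c + d = -1780
  1000a + 100b + 10c + d = -5122
Solving the system yields a = -5, b = -1, c = -2, d = -2.
So q(x) = -5x^3 - x^2 - 2x - 2.
Then q(13) = -11182.

-11182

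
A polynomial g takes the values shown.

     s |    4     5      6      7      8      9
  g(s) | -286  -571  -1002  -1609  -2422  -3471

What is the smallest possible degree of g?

Forward differences of the values at s = 4, 5, 6, 7, 8, 9:
  g  : -286  -571  -1002  -1609  -2422  -3471
  Δ  : -285  -431  -607  -813  -1049
  Δ^2: -146  -176  -206  -236
  Δ^3: -30  -30  -30
  Δ^4: 0  0
  Δ^5: 0
The third differences are constant (-30) and nonzero, while all higher differences vanish, so the minimal degree is 3.

3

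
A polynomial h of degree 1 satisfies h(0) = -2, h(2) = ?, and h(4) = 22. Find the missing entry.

10

On equispaced nodes a degree-1 polynomial has vanishing second forward difference, so
  h(0) - 2·h(2) + h(4) = 0.
Substituting the known values and solving for h(2):
  -2·h(2) = -20
  h(2) = 10.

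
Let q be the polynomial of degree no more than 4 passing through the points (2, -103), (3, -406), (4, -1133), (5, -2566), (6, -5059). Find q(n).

Write q(n) = an^4 + bn^3 + cn^2 + dn + e. Substituting each data point gives a linear system:
  16a + 8b + 4c + 2d + e = -103
  81a + 27b + 9c + 3d + e = -406
  256a + 64b + 16c + 4d + e = -1133
  625a + 125b + 25c + 5d + e = -2566
  1296a + 216b + 36c + 6d + e = -5059
Solving the system yields a = -3, b = -5, c = -2, d = -3, e = -1.
So q(n) = -3n⁴ - 5n³ - 2n² - 3n - 1.
Check: q(3) = -406. ✓

q(n) = -3n^4 - 5n^3 - 2n^2 - 3n - 1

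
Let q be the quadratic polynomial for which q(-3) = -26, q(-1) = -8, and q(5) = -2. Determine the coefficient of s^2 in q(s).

-1

Write q(s) = as^2 + bs + c. Substituting each data point gives a linear system:
  9a - 3b + c = -26
  a - b + c = -8
  25a + 5b + c = -2
Solving the system yields a = -1, b = 5, c = -2.
So q(s) = -s^2 + 5s - 2.
The leading coefficient is -1.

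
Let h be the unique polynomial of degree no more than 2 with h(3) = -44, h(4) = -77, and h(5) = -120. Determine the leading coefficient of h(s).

-5

Write h(s) = as^2 + bs + c. Substituting each data point gives a linear system:
  9a + 3b + c = -44
  16a + 4b + c = -77
  25a + 5b + c = -120
Solving the system yields a = -5, b = 2, c = -5.
So h(s) = -5s^2 + 2s - 5.
The leading coefficient is -5.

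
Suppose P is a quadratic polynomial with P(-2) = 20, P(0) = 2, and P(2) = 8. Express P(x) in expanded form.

P(x) = 3x^2 - 3x + 2

Write P(x) = ax^2 + bx + c. Substituting each data point gives a linear system:
  4a - 2b + c = 20
  c = 2
  4a + 2b + c = 8
Solving the system yields a = 3, b = -3, c = 2.
So P(x) = 3x^2 - 3x + 2.
Check: P(-2) = 20. ✓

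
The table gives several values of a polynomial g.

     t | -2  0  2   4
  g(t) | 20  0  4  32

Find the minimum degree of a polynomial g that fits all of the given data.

2

Forward differences of the values at t = -2, 0, 2, 4:
  g  : 20  0  4  32
  Δ  : -20  4  28
  Δ^2: 24  24
  Δ^3: 0
The second differences are constant (24) and nonzero, while all higher differences vanish, so the minimal degree is 2.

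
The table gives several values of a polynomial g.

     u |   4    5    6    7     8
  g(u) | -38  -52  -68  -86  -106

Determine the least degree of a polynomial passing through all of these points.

Forward differences of the values at u = 4, 5, 6, 7, 8:
  g  : -38  -52  -68  -86  -106
  Δ  : -14  -16  -18  -20
  Δ^2: -2  -2  -2
  Δ^3: 0  0
  Δ^4: 0
The second differences are constant (-2) and nonzero, while all higher differences vanish, so the minimal degree is 2.

2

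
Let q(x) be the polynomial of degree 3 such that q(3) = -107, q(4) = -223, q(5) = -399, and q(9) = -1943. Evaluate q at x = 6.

-647

Write q(x) = ax^3 + bx^2 + cx + d. Substituting each data point gives a linear system:
  27a + 9b + 3c + d = -107
  64a + 16b + 4c + d = -223
  125a + 25b + 5c + d = -399
  729a + 81b + 9c + d = -1943
Solving the system yields a = -2, b = -6, c = 0, d = 1.
So q(x) = -2x³ - 6x² + 1.
Then q(6) = -647.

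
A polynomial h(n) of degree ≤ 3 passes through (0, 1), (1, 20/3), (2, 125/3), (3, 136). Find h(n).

h(n) = 5n^3 - (1/3)n^2 + n + 1

Using the Lagrange interpolation formula with nodes 0, 1, 2, 3:
  L_0(n) = (n - 1)(n - 2)(n - 3) / -6
  L_1(n) = n(n - 2)(n - 3) / 2
  L_2(n) = n(n - 1)(n - 3) / -2
  L_3(n) = n(n - 1)(n - 2) / 6
Then h(n) = 1·L_0(n) + 20/3·L_1(n) + 125/3·L_2(n) + 136·L_3(n).
Expanding and collecting terms gives h(n) = 5n^3 - (1/3)n^2 + n + 1.
Check: h(1) = 20/3. ✓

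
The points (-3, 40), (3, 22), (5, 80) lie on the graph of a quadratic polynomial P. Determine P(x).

P(x) = 4x^2 - 3x - 5

Write P(x) = ax^2 + bx + c. Substituting each data point gives a linear system:
  9a - 3b + c = 40
  9a + 3b + c = 22
  25a + 5b + c = 80
Solving the system yields a = 4, b = -3, c = -5.
So P(x) = 4x^2 - 3x - 5.
Check: P(3) = 22. ✓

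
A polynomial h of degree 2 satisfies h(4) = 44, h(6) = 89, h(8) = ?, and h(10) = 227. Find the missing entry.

150

The 3 known points determine the degree-2 polynomial uniquely.
Write h(n) = an^2 + bn + c. Substituting each data point gives a linear system:
  16a + 4b + c = 44
  36a + 6b + c = 89
  100a + 10b + c = 227
Solving the system yields a = 2, b = 5/2, c = 2.
So h(n) = 2n² + (5/2)n + 2.
Then h(8) = 150.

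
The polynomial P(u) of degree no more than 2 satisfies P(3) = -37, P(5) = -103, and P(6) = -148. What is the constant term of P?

Write P(u) = au^2 + bu + c. Substituting each data point gives a linear system:
  9a + 3b + c = -37
  25a + 5b + c = -103
  36a + 6b + c = -148
Solving the system yields a = -4, b = -1, c = 2.
So P(u) = -4u² - u + 2.
The constant term is 2.

2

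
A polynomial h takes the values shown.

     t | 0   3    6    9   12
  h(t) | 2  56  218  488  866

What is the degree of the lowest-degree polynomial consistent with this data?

2

Forward differences of the values at t = 0, 3, 6, 9, 12:
  h  : 2  56  218  488  866
  Δ  : 54  162  270  378
  Δ^2: 108  108  108
  Δ^3: 0  0
  Δ^4: 0
The second differences are constant (108) and nonzero, while all higher differences vanish, so the minimal degree is 2.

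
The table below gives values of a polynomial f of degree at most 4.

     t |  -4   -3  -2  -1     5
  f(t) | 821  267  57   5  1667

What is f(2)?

Using the Lagrange interpolation formula with nodes -4, -3, -2, -1, 5:
  L_0(t) = (t + 3)(t + 2)(t + 1)(t - 5) / 54
  L_1(t) = (t + 4)(t + 2)(t + 1)(t - 5) / -16
  L_2(t) = (t + 4)(t + 3)(t + 1)(t - 5) / 14
  L_3(t) = (t + 4)(t + 3)(t + 2)(t - 5) / -36
  L_4(t) = (t + 4)(t + 3)(t + 2)(t + 1) / 3024
Then f(t) = 821·L_0(t) + 267·L_1(t) + 57·L_2(t) + 5·L_3(t) + 1667·L_4(t).
Expanding and collecting terms gives f(t) = 3t^4 - t^3 - 2t^2 - 6t - 3.
Evaluating at t = 2: f(2) = 17.

17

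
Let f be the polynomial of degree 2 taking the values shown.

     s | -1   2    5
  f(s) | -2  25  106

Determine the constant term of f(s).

1

Write f(s) = as^2 + bs + c. Substituting each data point gives a linear system:
  a - b + c = -2
  4a + 2b + c = 25
  25a + 5b + c = 106
Solving the system yields a = 3, b = 6, c = 1.
So f(s) = 3s^2 + 6s + 1.
The constant term is 1.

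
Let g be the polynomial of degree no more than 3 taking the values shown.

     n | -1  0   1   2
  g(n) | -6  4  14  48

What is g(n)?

Using the Lagrange interpolation formula with nodes -1, 0, 1, 2:
  L_0(n) = n(n - 1)(n - 2) / -6
  L_1(n) = (n + 1)(n - 1)(n - 2) / 2
  L_2(n) = (n + 1)n(n - 2) / -2
  L_3(n) = (n + 1)n(n - 1) / 6
Then g(n) = -6·L_0(n) + 4·L_1(n) + 14·L_2(n) + 48·L_3(n).
Expanding and collecting terms gives g(n) = 4n^3 + 6n + 4.
Check: g(0) = 4. ✓

g(n) = 4n^3 + 6n + 4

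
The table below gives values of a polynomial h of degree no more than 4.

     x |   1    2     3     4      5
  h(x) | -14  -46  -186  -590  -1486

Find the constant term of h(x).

Write h(x) = ax^4 + bx^3 + cx^2 + dx + e. Substituting each data point gives a linear system:
  a + b + c + d + e = -14
  16a + 8b + 4c + 2d + e = -46
  81a + 27b + 9c + 3d + e = -186
  256a + 64b + 16c + 4d + e = -590
  625a + 125b + 25c + 5d + e = -1486
Solving the system yields a = -3, b = 4, c = -3, d = -6, e = -6.
So h(x) = -3x⁴ + 4x³ - 3x² - 6x - 6.
The constant term is -6.

-6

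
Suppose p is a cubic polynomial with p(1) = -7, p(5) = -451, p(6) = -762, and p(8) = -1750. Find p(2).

-34

Using the Lagrange interpolation formula with nodes 1, 5, 6, 8:
  L_0(n) = (n - 5)(n - 6)(n - 8) / -140
  L_1(n) = (n - 1)(n - 6)(n - 8) / 12
  L_2(n) = (n - 1)(n - 5)(n - 8) / -10
  L_3(n) = (n - 1)(n - 5)(n - 6) / 42
Then p(n) = -7·L_0(n) - 451·L_1(n) - 762·L_2(n) - 1750·L_3(n).
Expanding and collecting terms gives p(n) = -3n^3 - 4n^2 + 6n - 6.
Evaluating at n = 2: p(2) = -34.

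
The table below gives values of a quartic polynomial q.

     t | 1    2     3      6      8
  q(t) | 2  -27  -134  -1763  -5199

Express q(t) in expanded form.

q(t) = -t^4 - 2t^3 - 2t^2 + 6t + 1

Write q(t) = at^4 + bt^3 + ct^2 + dt + e. Substituting each data point gives a linear system:
  a + b + c + d + e = 2
  16a + 8b + 4c + 2d + e = -27
  81a + 27b + 9c + 3d + e = -134
  1296a + 216b + 36c + 6d + e = -1763
  4096a + 512b + 64c + 8d + e = -5199
Solving the system yields a = -1, b = -2, c = -2, d = 6, e = 1.
So q(t) = -t^4 - 2t^3 - 2t^2 + 6t + 1.
Check: q(6) = -1763. ✓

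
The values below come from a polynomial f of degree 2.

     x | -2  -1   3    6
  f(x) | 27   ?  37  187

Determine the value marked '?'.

5

The 3 known points determine the degree-2 polynomial uniquely.
Write f(x) = ax^2 + bx + c. Substituting each data point gives a linear system:
  4a - 2b + c = 27
  9a + 3b + c = 37
  36a + 6b + c = 187
Solving the system yields a = 6, b = -4, c = -5.
So f(x) = 6x^2 - 4x - 5.
Then f(-1) = 5.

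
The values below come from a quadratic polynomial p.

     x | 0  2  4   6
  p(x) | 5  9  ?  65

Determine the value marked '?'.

29

On equispaced nodes a degree-2 polynomial has vanishing third forward difference, so
  - p(0) + 3·p(2) - 3·p(4) + p(6) = 0.
Substituting the known values and solving for p(4):
  -3·p(4) = -87
  p(4) = 29.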